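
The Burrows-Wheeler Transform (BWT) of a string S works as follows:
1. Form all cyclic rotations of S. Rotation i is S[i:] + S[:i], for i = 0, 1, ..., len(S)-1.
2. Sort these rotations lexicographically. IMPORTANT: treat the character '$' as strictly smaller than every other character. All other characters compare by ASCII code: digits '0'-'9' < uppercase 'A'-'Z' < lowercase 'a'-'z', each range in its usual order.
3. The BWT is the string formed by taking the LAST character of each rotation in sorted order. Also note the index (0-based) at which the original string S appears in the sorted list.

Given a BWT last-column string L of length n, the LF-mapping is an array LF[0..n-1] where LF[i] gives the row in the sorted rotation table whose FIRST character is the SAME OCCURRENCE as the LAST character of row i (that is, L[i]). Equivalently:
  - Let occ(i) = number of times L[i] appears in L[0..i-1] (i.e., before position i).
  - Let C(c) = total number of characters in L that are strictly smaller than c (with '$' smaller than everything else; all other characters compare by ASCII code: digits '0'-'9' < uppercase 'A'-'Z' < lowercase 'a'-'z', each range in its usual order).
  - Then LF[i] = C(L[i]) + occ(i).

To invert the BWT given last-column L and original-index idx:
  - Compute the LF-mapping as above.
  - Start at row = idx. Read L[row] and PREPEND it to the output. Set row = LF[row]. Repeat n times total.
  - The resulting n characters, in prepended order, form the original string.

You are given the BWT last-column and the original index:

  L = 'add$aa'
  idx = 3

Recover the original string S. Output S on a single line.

LF mapping: 1 4 5 0 2 3
Walk LF starting at row 3, prepending L[row]:
  step 1: row=3, L[3]='$', prepend. Next row=LF[3]=0
  step 2: row=0, L[0]='a', prepend. Next row=LF[0]=1
  step 3: row=1, L[1]='d', prepend. Next row=LF[1]=4
  step 4: row=4, L[4]='a', prepend. Next row=LF[4]=2
  step 5: row=2, L[2]='d', prepend. Next row=LF[2]=5
  step 6: row=5, L[5]='a', prepend. Next row=LF[5]=3
Reversed output: adada$

Answer: adada$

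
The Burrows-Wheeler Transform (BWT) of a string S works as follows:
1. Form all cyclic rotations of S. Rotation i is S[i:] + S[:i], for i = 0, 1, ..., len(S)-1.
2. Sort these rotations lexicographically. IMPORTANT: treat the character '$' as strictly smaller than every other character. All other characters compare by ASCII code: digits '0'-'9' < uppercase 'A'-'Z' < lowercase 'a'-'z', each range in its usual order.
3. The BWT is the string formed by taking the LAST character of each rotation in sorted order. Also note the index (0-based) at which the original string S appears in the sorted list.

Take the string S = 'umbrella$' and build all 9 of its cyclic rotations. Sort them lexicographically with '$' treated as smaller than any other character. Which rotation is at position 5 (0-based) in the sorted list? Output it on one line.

Answer: lla$umbre

Derivation:
All 9 rotations (rotation i = S[i:]+S[:i]):
  rot[0] = umbrella$
  rot[1] = mbrella$u
  rot[2] = brella$um
  rot[3] = rella$umb
  rot[4] = ella$umbr
  rot[5] = lla$umbre
  rot[6] = la$umbrel
  rot[7] = a$umbrell
  rot[8] = $umbrella
Sorted (with $ < everything):
  sorted[0] = $umbrella
  sorted[1] = a$umbrell
  sorted[2] = brella$um
  sorted[3] = ella$umbr
  sorted[4] = la$umbrel
  sorted[5] = lla$umbre
  sorted[6] = mbrella$u
  sorted[7] = rella$umb
  sorted[8] = umbrella$
sorted[5] = lla$umbre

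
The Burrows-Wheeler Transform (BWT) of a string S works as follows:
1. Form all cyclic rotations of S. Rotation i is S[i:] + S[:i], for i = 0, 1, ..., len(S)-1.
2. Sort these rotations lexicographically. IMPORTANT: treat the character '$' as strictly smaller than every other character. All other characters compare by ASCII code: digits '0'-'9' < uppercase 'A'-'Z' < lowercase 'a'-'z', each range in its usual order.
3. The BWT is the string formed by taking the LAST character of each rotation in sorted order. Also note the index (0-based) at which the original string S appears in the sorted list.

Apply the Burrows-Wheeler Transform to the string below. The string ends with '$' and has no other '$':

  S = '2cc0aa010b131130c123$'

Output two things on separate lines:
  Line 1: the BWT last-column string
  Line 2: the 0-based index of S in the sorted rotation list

All 21 rotations (rotation i = S[i:]+S[:i]):
  rot[0] = 2cc0aa010b131130c123$
  rot[1] = cc0aa010b131130c123$2
  rot[2] = c0aa010b131130c123$2c
  rot[3] = 0aa010b131130c123$2cc
  rot[4] = aa010b131130c123$2cc0
  rot[5] = a010b131130c123$2cc0a
  rot[6] = 010b131130c123$2cc0aa
  rot[7] = 10b131130c123$2cc0aa0
  rot[8] = 0b131130c123$2cc0aa01
  rot[9] = b131130c123$2cc0aa010
  rot[10] = 131130c123$2cc0aa010b
  rot[11] = 31130c123$2cc0aa010b1
  rot[12] = 1130c123$2cc0aa010b13
  rot[13] = 130c123$2cc0aa010b131
  rot[14] = 30c123$2cc0aa010b1311
  rot[15] = 0c123$2cc0aa010b13113
  rot[16] = c123$2cc0aa010b131130
  rot[17] = 123$2cc0aa010b131130c
  rot[18] = 23$2cc0aa010b131130c1
  rot[19] = 3$2cc0aa010b131130c12
  rot[20] = $2cc0aa010b131130c123
Sorted (with $ < everything):
  sorted[0] = $2cc0aa010b131130c123  (last char: '3')
  sorted[1] = 010b131130c123$2cc0aa  (last char: 'a')
  sorted[2] = 0aa010b131130c123$2cc  (last char: 'c')
  sorted[3] = 0b131130c123$2cc0aa01  (last char: '1')
  sorted[4] = 0c123$2cc0aa010b13113  (last char: '3')
  sorted[5] = 10b131130c123$2cc0aa0  (last char: '0')
  sorted[6] = 1130c123$2cc0aa010b13  (last char: '3')
  sorted[7] = 123$2cc0aa010b131130c  (last char: 'c')
  sorted[8] = 130c123$2cc0aa010b131  (last char: '1')
  sorted[9] = 131130c123$2cc0aa010b  (last char: 'b')
  sorted[10] = 23$2cc0aa010b131130c1  (last char: '1')
  sorted[11] = 2cc0aa010b131130c123$  (last char: '$')
  sorted[12] = 3$2cc0aa010b131130c12  (last char: '2')
  sorted[13] = 30c123$2cc0aa010b1311  (last char: '1')
  sorted[14] = 31130c123$2cc0aa010b1  (last char: '1')
  sorted[15] = a010b131130c123$2cc0a  (last char: 'a')
  sorted[16] = aa010b131130c123$2cc0  (last char: '0')
  sorted[17] = b131130c123$2cc0aa010  (last char: '0')
  sorted[18] = c0aa010b131130c123$2c  (last char: 'c')
  sorted[19] = c123$2cc0aa010b131130  (last char: '0')
  sorted[20] = cc0aa010b131130c123$2  (last char: '2')
Last column: 3ac1303c1b1$211a00c02
Original string S is at sorted index 11

Answer: 3ac1303c1b1$211a00c02
11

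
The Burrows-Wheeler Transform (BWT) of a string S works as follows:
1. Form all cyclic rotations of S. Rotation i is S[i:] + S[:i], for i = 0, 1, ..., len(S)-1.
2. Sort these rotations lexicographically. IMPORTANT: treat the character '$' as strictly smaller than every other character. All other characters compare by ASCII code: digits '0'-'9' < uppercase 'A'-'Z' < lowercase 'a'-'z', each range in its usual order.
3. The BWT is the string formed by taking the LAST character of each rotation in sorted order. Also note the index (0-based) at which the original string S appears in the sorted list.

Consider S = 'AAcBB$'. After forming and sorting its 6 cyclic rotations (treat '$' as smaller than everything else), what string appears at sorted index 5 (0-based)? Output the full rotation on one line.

Answer: cBB$AA

Derivation:
All 6 rotations (rotation i = S[i:]+S[:i]):
  rot[0] = AAcBB$
  rot[1] = AcBB$A
  rot[2] = cBB$AA
  rot[3] = BB$AAc
  rot[4] = B$AAcB
  rot[5] = $AAcBB
Sorted (with $ < everything):
  sorted[0] = $AAcBB
  sorted[1] = AAcBB$
  sorted[2] = AcBB$A
  sorted[3] = B$AAcB
  sorted[4] = BB$AAc
  sorted[5] = cBB$AA
sorted[5] = cBB$AA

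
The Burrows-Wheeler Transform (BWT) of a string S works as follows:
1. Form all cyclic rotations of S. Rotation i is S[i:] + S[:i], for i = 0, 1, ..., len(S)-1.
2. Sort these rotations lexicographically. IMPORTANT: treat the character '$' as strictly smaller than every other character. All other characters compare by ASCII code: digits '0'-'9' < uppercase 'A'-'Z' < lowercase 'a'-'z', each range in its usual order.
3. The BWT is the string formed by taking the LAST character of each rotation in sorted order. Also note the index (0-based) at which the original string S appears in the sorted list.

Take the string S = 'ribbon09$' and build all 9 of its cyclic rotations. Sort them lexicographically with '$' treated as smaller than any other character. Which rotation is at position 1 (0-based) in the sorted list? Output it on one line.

Answer: 09$ribbon

Derivation:
All 9 rotations (rotation i = S[i:]+S[:i]):
  rot[0] = ribbon09$
  rot[1] = ibbon09$r
  rot[2] = bbon09$ri
  rot[3] = bon09$rib
  rot[4] = on09$ribb
  rot[5] = n09$ribbo
  rot[6] = 09$ribbon
  rot[7] = 9$ribbon0
  rot[8] = $ribbon09
Sorted (with $ < everything):
  sorted[0] = $ribbon09
  sorted[1] = 09$ribbon
  sorted[2] = 9$ribbon0
  sorted[3] = bbon09$ri
  sorted[4] = bon09$rib
  sorted[5] = ibbon09$r
  sorted[6] = n09$ribbo
  sorted[7] = on09$ribb
  sorted[8] = ribbon09$
sorted[1] = 09$ribbon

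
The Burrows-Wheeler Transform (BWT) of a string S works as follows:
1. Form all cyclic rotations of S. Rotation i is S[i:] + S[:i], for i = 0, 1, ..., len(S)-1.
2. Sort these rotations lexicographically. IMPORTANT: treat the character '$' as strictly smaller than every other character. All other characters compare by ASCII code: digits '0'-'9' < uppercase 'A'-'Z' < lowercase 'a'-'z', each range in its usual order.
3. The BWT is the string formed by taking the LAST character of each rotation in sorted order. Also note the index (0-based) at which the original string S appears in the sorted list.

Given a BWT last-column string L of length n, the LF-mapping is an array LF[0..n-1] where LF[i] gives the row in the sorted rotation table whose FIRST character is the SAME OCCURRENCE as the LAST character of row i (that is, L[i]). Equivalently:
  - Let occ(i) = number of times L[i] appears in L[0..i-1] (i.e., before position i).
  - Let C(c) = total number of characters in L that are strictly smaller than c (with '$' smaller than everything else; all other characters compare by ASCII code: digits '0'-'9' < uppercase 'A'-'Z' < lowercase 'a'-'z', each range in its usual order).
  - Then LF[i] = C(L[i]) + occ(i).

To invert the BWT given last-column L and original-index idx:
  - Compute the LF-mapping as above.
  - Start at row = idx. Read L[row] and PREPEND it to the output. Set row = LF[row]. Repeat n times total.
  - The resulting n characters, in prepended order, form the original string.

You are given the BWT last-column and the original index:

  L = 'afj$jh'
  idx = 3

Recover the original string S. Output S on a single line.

Answer: hjjfa$

Derivation:
LF mapping: 1 2 4 0 5 3
Walk LF starting at row 3, prepending L[row]:
  step 1: row=3, L[3]='$', prepend. Next row=LF[3]=0
  step 2: row=0, L[0]='a', prepend. Next row=LF[0]=1
  step 3: row=1, L[1]='f', prepend. Next row=LF[1]=2
  step 4: row=2, L[2]='j', prepend. Next row=LF[2]=4
  step 5: row=4, L[4]='j', prepend. Next row=LF[4]=5
  step 6: row=5, L[5]='h', prepend. Next row=LF[5]=3
Reversed output: hjjfa$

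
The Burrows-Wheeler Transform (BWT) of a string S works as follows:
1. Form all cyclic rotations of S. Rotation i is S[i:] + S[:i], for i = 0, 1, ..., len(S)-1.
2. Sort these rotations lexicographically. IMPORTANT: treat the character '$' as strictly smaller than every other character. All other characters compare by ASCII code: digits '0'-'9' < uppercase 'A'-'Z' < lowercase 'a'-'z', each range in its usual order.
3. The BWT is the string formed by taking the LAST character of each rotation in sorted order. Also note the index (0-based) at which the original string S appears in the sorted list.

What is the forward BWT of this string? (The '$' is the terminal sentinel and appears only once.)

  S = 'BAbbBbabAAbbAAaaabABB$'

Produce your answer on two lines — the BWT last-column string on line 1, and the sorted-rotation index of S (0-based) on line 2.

All 22 rotations (rotation i = S[i:]+S[:i]):
  rot[0] = BAbbBbabAAbbAAaaabABB$
  rot[1] = AbbBbabAAbbAAaaabABB$B
  rot[2] = bbBbabAAbbAAaaabABB$BA
  rot[3] = bBbabAAbbAAaaabABB$BAb
  rot[4] = BbabAAbbAAaaabABB$BAbb
  rot[5] = babAAbbAAaaabABB$BAbbB
  rot[6] = abAAbbAAaaabABB$BAbbBb
  rot[7] = bAAbbAAaaabABB$BAbbBba
  rot[8] = AAbbAAaaabABB$BAbbBbab
  rot[9] = AbbAAaaabABB$BAbbBbabA
  rot[10] = bbAAaaabABB$BAbbBbabAA
  rot[11] = bAAaaabABB$BAbbBbabAAb
  rot[12] = AAaaabABB$BAbbBbabAAbb
  rot[13] = AaaabABB$BAbbBbabAAbbA
  rot[14] = aaabABB$BAbbBbabAAbbAA
  rot[15] = aabABB$BAbbBbabAAbbAAa
  rot[16] = abABB$BAbbBbabAAbbAAaa
  rot[17] = bABB$BAbbBbabAAbbAAaaa
  rot[18] = ABB$BAbbBbabAAbbAAaaab
  rot[19] = BB$BAbbBbabAAbbAAaaabA
  rot[20] = B$BAbbBbabAAbbAAaaabAB
  rot[21] = $BAbbBbabAAbbAAaaabABB
Sorted (with $ < everything):
  sorted[0] = $BAbbBbabAAbbAAaaabABB  (last char: 'B')
  sorted[1] = AAaaabABB$BAbbBbabAAbb  (last char: 'b')
  sorted[2] = AAbbAAaaabABB$BAbbBbab  (last char: 'b')
  sorted[3] = ABB$BAbbBbabAAbbAAaaab  (last char: 'b')
  sorted[4] = AaaabABB$BAbbBbabAAbbA  (last char: 'A')
  sorted[5] = AbbAAaaabABB$BAbbBbabA  (last char: 'A')
  sorted[6] = AbbBbabAAbbAAaaabABB$B  (last char: 'B')
  sorted[7] = B$BAbbBbabAAbbAAaaabAB  (last char: 'B')
  sorted[8] = BAbbBbabAAbbAAaaabABB$  (last char: '$')
  sorted[9] = BB$BAbbBbabAAbbAAaaabA  (last char: 'A')
  sorted[10] = BbabAAbbAAaaabABB$BAbb  (last char: 'b')
  sorted[11] = aaabABB$BAbbBbabAAbbAA  (last char: 'A')
  sorted[12] = aabABB$BAbbBbabAAbbAAa  (last char: 'a')
  sorted[13] = abAAbbAAaaabABB$BAbbBb  (last char: 'b')
  sorted[14] = abABB$BAbbBbabAAbbAAaa  (last char: 'a')
  sorted[15] = bAAaaabABB$BAbbBbabAAb  (last char: 'b')
  sorted[16] = bAAbbAAaaabABB$BAbbBba  (last char: 'a')
  sorted[17] = bABB$BAbbBbabAAbbAAaaa  (last char: 'a')
  sorted[18] = bBbabAAbbAAaaabABB$BAb  (last char: 'b')
  sorted[19] = babAAbbAAaaabABB$BAbbB  (last char: 'B')
  sorted[20] = bbAAaaabABB$BAbbBbabAA  (last char: 'A')
  sorted[21] = bbBbabAAbbAAaaabABB$BA  (last char: 'A')
Last column: BbbbAABB$AbAababaabBAA
Original string S is at sorted index 8

Answer: BbbbAABB$AbAababaabBAA
8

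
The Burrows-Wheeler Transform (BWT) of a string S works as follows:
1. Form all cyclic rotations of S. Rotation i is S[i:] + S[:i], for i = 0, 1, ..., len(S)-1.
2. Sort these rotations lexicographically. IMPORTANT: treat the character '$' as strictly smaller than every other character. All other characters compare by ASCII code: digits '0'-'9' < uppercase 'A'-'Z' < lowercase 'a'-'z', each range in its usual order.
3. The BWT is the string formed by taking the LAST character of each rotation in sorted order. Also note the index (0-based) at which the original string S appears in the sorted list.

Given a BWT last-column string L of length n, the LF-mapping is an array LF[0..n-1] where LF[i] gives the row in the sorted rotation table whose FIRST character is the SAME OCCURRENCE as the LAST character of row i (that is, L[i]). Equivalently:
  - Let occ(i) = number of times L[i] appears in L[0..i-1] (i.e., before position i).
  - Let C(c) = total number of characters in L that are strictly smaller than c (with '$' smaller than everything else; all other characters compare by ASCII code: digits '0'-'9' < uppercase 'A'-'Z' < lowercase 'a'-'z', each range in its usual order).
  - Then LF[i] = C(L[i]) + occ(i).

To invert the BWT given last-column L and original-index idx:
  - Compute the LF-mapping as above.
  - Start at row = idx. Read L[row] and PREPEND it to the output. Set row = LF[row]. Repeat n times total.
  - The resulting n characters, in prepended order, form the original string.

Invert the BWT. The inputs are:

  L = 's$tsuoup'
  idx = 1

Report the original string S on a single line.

Answer: otpuuss$

Derivation:
LF mapping: 3 0 5 4 6 1 7 2
Walk LF starting at row 1, prepending L[row]:
  step 1: row=1, L[1]='$', prepend. Next row=LF[1]=0
  step 2: row=0, L[0]='s', prepend. Next row=LF[0]=3
  step 3: row=3, L[3]='s', prepend. Next row=LF[3]=4
  step 4: row=4, L[4]='u', prepend. Next row=LF[4]=6
  step 5: row=6, L[6]='u', prepend. Next row=LF[6]=7
  step 6: row=7, L[7]='p', prepend. Next row=LF[7]=2
  step 7: row=2, L[2]='t', prepend. Next row=LF[2]=5
  step 8: row=5, L[5]='o', prepend. Next row=LF[5]=1
Reversed output: otpuuss$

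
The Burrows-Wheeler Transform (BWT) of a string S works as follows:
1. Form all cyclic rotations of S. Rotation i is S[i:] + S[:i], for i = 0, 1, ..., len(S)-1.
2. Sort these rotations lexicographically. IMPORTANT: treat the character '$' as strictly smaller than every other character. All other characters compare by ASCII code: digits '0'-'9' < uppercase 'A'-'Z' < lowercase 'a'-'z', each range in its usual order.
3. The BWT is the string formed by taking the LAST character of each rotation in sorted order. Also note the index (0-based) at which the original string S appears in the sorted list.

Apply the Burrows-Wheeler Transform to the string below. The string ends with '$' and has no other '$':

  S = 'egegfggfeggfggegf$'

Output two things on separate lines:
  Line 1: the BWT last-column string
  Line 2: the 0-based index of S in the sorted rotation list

All 18 rotations (rotation i = S[i:]+S[:i]):
  rot[0] = egegfggfeggfggegf$
  rot[1] = gegfggfeggfggegf$e
  rot[2] = egfggfeggfggegf$eg
  rot[3] = gfggfeggfggegf$ege
  rot[4] = fggfeggfggegf$egeg
  rot[5] = ggfeggfggegf$egegf
  rot[6] = gfeggfggegf$egegfg
  rot[7] = feggfggegf$egegfgg
  rot[8] = eggfggegf$egegfggf
  rot[9] = ggfggegf$egegfggfe
  rot[10] = gfggegf$egegfggfeg
  rot[11] = fggegf$egegfggfegg
  rot[12] = ggegf$egegfggfeggf
  rot[13] = gegf$egegfggfeggfg
  rot[14] = egf$egegfggfeggfgg
  rot[15] = gf$egegfggfeggfgge
  rot[16] = f$egegfggfeggfggeg
  rot[17] = $egegfggfeggfggegf
Sorted (with $ < everything):
  sorted[0] = $egegfggfeggfggegf  (last char: 'f')
  sorted[1] = egegfggfeggfggegf$  (last char: '$')
  sorted[2] = egf$egegfggfeggfgg  (last char: 'g')
  sorted[3] = egfggfeggfggegf$eg  (last char: 'g')
  sorted[4] = eggfggegf$egegfggf  (last char: 'f')
  sorted[5] = f$egegfggfeggfggeg  (last char: 'g')
  sorted[6] = feggfggegf$egegfgg  (last char: 'g')
  sorted[7] = fggegf$egegfggfegg  (last char: 'g')
  sorted[8] = fggfeggfggegf$egeg  (last char: 'g')
  sorted[9] = gegf$egegfggfeggfg  (last char: 'g')
  sorted[10] = gegfggfeggfggegf$e  (last char: 'e')
  sorted[11] = gf$egegfggfeggfgge  (last char: 'e')
  sorted[12] = gfeggfggegf$egegfg  (last char: 'g')
  sorted[13] = gfggegf$egegfggfeg  (last char: 'g')
  sorted[14] = gfggfeggfggegf$ege  (last char: 'e')
  sorted[15] = ggegf$egegfggfeggf  (last char: 'f')
  sorted[16] = ggfeggfggegf$egegf  (last char: 'f')
  sorted[17] = ggfggegf$egegfggfe  (last char: 'e')
Last column: f$ggfgggggeeggeffe
Original string S is at sorted index 1

Answer: f$ggfgggggeeggeffe
1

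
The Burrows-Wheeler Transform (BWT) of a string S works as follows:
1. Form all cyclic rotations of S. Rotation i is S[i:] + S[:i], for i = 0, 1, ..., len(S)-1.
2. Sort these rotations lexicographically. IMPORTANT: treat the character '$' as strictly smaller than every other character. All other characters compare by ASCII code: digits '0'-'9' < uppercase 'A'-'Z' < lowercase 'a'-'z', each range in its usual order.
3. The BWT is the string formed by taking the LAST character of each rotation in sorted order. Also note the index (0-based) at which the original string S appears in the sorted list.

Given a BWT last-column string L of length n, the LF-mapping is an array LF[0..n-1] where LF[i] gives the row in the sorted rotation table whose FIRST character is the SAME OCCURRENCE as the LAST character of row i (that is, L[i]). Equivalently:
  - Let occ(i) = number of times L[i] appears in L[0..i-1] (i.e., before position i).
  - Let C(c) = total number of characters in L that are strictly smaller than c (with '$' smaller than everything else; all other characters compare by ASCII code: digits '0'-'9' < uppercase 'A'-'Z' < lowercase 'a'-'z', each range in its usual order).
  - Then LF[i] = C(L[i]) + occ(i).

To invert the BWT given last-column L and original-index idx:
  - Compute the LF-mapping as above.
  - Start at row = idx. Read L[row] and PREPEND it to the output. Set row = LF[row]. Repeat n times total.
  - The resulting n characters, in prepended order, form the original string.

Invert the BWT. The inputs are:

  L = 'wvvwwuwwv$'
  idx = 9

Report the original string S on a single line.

LF mapping: 5 2 3 6 7 1 8 9 4 0
Walk LF starting at row 9, prepending L[row]:
  step 1: row=9, L[9]='$', prepend. Next row=LF[9]=0
  step 2: row=0, L[0]='w', prepend. Next row=LF[0]=5
  step 3: row=5, L[5]='u', prepend. Next row=LF[5]=1
  step 4: row=1, L[1]='v', prepend. Next row=LF[1]=2
  step 5: row=2, L[2]='v', prepend. Next row=LF[2]=3
  step 6: row=3, L[3]='w', prepend. Next row=LF[3]=6
  step 7: row=6, L[6]='w', prepend. Next row=LF[6]=8
  step 8: row=8, L[8]='v', prepend. Next row=LF[8]=4
  step 9: row=4, L[4]='w', prepend. Next row=LF[4]=7
  step 10: row=7, L[7]='w', prepend. Next row=LF[7]=9
Reversed output: wwvwwvvuw$

Answer: wwvwwvvuw$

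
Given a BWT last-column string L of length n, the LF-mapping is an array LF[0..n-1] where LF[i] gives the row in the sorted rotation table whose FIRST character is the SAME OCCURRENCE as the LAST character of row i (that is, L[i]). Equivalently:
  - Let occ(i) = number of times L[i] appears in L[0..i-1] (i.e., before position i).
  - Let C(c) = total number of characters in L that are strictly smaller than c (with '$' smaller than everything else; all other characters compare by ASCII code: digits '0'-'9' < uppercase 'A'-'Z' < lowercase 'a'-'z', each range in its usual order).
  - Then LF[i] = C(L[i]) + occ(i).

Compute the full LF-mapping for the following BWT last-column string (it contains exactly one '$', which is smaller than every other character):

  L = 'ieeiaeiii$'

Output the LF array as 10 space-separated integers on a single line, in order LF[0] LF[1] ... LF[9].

Answer: 5 2 3 6 1 4 7 8 9 0

Derivation:
Char counts: '$':1, 'a':1, 'e':3, 'i':5
C (first-col start): C('$')=0, C('a')=1, C('e')=2, C('i')=5
L[0]='i': occ=0, LF[0]=C('i')+0=5+0=5
L[1]='e': occ=0, LF[1]=C('e')+0=2+0=2
L[2]='e': occ=1, LF[2]=C('e')+1=2+1=3
L[3]='i': occ=1, LF[3]=C('i')+1=5+1=6
L[4]='a': occ=0, LF[4]=C('a')+0=1+0=1
L[5]='e': occ=2, LF[5]=C('e')+2=2+2=4
L[6]='i': occ=2, LF[6]=C('i')+2=5+2=7
L[7]='i': occ=3, LF[7]=C('i')+3=5+3=8
L[8]='i': occ=4, LF[8]=C('i')+4=5+4=9
L[9]='$': occ=0, LF[9]=C('$')+0=0+0=0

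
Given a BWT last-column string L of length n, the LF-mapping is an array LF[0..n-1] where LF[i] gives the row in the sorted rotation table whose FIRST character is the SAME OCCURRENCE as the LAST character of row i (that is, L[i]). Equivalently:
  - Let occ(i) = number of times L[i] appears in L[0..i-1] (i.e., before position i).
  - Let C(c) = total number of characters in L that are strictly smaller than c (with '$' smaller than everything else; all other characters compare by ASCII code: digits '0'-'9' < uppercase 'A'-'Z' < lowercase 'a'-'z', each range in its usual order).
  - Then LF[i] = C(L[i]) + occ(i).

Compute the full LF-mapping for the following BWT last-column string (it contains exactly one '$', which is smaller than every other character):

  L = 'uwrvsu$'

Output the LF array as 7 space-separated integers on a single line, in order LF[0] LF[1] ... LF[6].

Char counts: '$':1, 'r':1, 's':1, 'u':2, 'v':1, 'w':1
C (first-col start): C('$')=0, C('r')=1, C('s')=2, C('u')=3, C('v')=5, C('w')=6
L[0]='u': occ=0, LF[0]=C('u')+0=3+0=3
L[1]='w': occ=0, LF[1]=C('w')+0=6+0=6
L[2]='r': occ=0, LF[2]=C('r')+0=1+0=1
L[3]='v': occ=0, LF[3]=C('v')+0=5+0=5
L[4]='s': occ=0, LF[4]=C('s')+0=2+0=2
L[5]='u': occ=1, LF[5]=C('u')+1=3+1=4
L[6]='$': occ=0, LF[6]=C('$')+0=0+0=0

Answer: 3 6 1 5 2 4 0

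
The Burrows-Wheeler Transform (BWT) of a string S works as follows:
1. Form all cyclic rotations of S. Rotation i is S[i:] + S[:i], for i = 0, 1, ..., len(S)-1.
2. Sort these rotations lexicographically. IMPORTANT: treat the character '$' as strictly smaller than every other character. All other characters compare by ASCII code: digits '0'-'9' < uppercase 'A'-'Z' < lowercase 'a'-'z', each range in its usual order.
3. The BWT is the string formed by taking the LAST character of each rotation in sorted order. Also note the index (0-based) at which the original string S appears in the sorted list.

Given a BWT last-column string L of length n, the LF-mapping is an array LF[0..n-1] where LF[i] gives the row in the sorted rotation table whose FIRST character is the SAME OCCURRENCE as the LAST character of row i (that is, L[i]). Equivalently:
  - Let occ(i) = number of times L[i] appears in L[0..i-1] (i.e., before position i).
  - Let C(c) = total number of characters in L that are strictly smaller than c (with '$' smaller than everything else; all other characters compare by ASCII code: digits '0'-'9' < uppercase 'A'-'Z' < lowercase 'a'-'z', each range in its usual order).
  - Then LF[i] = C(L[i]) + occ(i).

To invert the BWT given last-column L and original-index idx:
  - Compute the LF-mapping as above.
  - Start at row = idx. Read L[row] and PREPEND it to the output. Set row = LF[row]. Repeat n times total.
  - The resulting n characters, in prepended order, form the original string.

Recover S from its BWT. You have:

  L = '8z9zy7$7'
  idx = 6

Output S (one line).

Answer: z7y97z8$

Derivation:
LF mapping: 3 6 4 7 5 1 0 2
Walk LF starting at row 6, prepending L[row]:
  step 1: row=6, L[6]='$', prepend. Next row=LF[6]=0
  step 2: row=0, L[0]='8', prepend. Next row=LF[0]=3
  step 3: row=3, L[3]='z', prepend. Next row=LF[3]=7
  step 4: row=7, L[7]='7', prepend. Next row=LF[7]=2
  step 5: row=2, L[2]='9', prepend. Next row=LF[2]=4
  step 6: row=4, L[4]='y', prepend. Next row=LF[4]=5
  step 7: row=5, L[5]='7', prepend. Next row=LF[5]=1
  step 8: row=1, L[1]='z', prepend. Next row=LF[1]=6
Reversed output: z7y97z8$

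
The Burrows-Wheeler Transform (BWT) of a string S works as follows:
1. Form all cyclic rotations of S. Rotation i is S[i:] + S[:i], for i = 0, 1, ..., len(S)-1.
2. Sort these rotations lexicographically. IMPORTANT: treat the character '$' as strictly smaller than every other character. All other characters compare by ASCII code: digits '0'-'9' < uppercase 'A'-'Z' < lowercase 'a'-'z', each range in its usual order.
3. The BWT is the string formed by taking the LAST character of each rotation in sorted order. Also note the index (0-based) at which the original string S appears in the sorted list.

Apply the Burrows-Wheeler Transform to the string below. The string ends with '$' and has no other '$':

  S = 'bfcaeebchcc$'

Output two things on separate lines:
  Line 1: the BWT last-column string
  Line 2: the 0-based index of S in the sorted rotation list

Answer: cce$cfhbeabc
3

Derivation:
All 12 rotations (rotation i = S[i:]+S[:i]):
  rot[0] = bfcaeebchcc$
  rot[1] = fcaeebchcc$b
  rot[2] = caeebchcc$bf
  rot[3] = aeebchcc$bfc
  rot[4] = eebchcc$bfca
  rot[5] = ebchcc$bfcae
  rot[6] = bchcc$bfcaee
  rot[7] = chcc$bfcaeeb
  rot[8] = hcc$bfcaeebc
  rot[9] = cc$bfcaeebch
  rot[10] = c$bfcaeebchc
  rot[11] = $bfcaeebchcc
Sorted (with $ < everything):
  sorted[0] = $bfcaeebchcc  (last char: 'c')
  sorted[1] = aeebchcc$bfc  (last char: 'c')
  sorted[2] = bchcc$bfcaee  (last char: 'e')
  sorted[3] = bfcaeebchcc$  (last char: '$')
  sorted[4] = c$bfcaeebchc  (last char: 'c')
  sorted[5] = caeebchcc$bf  (last char: 'f')
  sorted[6] = cc$bfcaeebch  (last char: 'h')
  sorted[7] = chcc$bfcaeeb  (last char: 'b')
  sorted[8] = ebchcc$bfcae  (last char: 'e')
  sorted[9] = eebchcc$bfca  (last char: 'a')
  sorted[10] = fcaeebchcc$b  (last char: 'b')
  sorted[11] = hcc$bfcaeebc  (last char: 'c')
Last column: cce$cfhbeabc
Original string S is at sorted index 3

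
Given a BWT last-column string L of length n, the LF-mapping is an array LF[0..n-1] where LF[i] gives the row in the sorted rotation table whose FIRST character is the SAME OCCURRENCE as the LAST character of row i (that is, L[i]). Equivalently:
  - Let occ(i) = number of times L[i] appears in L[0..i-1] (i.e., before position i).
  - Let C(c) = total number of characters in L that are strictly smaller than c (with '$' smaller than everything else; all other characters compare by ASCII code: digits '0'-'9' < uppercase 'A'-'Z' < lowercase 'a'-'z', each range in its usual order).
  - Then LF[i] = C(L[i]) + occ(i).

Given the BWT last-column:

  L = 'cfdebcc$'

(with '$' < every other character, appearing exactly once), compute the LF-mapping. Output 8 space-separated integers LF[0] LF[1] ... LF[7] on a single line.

Answer: 2 7 5 6 1 3 4 0

Derivation:
Char counts: '$':1, 'b':1, 'c':3, 'd':1, 'e':1, 'f':1
C (first-col start): C('$')=0, C('b')=1, C('c')=2, C('d')=5, C('e')=6, C('f')=7
L[0]='c': occ=0, LF[0]=C('c')+0=2+0=2
L[1]='f': occ=0, LF[1]=C('f')+0=7+0=7
L[2]='d': occ=0, LF[2]=C('d')+0=5+0=5
L[3]='e': occ=0, LF[3]=C('e')+0=6+0=6
L[4]='b': occ=0, LF[4]=C('b')+0=1+0=1
L[5]='c': occ=1, LF[5]=C('c')+1=2+1=3
L[6]='c': occ=2, LF[6]=C('c')+2=2+2=4
L[7]='$': occ=0, LF[7]=C('$')+0=0+0=0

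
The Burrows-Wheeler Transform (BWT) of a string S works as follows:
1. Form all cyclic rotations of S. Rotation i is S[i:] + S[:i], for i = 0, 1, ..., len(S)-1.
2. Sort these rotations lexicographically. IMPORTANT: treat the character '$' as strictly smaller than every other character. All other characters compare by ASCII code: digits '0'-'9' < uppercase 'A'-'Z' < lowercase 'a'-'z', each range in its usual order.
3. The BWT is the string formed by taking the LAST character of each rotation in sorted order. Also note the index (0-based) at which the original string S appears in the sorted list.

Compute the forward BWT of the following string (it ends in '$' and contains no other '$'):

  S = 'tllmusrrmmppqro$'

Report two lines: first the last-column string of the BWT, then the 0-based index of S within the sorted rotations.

Answer: otlrmlrmpprqsu$m
14

Derivation:
All 16 rotations (rotation i = S[i:]+S[:i]):
  rot[0] = tllmusrrmmppqro$
  rot[1] = llmusrrmmppqro$t
  rot[2] = lmusrrmmppqro$tl
  rot[3] = musrrmmppqro$tll
  rot[4] = usrrmmppqro$tllm
  rot[5] = srrmmppqro$tllmu
  rot[6] = rrmmppqro$tllmus
  rot[7] = rmmppqro$tllmusr
  rot[8] = mmppqro$tllmusrr
  rot[9] = mppqro$tllmusrrm
  rot[10] = ppqro$tllmusrrmm
  rot[11] = pqro$tllmusrrmmp
  rot[12] = qro$tllmusrrmmpp
  rot[13] = ro$tllmusrrmmppq
  rot[14] = o$tllmusrrmmppqr
  rot[15] = $tllmusrrmmppqro
Sorted (with $ < everything):
  sorted[0] = $tllmusrrmmppqro  (last char: 'o')
  sorted[1] = llmusrrmmppqro$t  (last char: 't')
  sorted[2] = lmusrrmmppqro$tl  (last char: 'l')
  sorted[3] = mmppqro$tllmusrr  (last char: 'r')
  sorted[4] = mppqro$tllmusrrm  (last char: 'm')
  sorted[5] = musrrmmppqro$tll  (last char: 'l')
  sorted[6] = o$tllmusrrmmppqr  (last char: 'r')
  sorted[7] = ppqro$tllmusrrmm  (last char: 'm')
  sorted[8] = pqro$tllmusrrmmp  (last char: 'p')
  sorted[9] = qro$tllmusrrmmpp  (last char: 'p')
  sorted[10] = rmmppqro$tllmusr  (last char: 'r')
  sorted[11] = ro$tllmusrrmmppq  (last char: 'q')
  sorted[12] = rrmmppqro$tllmus  (last char: 's')
  sorted[13] = srrmmppqro$tllmu  (last char: 'u')
  sorted[14] = tllmusrrmmppqro$  (last char: '$')
  sorted[15] = usrrmmppqro$tllm  (last char: 'm')
Last column: otlrmlrmpprqsu$m
Original string S is at sorted index 14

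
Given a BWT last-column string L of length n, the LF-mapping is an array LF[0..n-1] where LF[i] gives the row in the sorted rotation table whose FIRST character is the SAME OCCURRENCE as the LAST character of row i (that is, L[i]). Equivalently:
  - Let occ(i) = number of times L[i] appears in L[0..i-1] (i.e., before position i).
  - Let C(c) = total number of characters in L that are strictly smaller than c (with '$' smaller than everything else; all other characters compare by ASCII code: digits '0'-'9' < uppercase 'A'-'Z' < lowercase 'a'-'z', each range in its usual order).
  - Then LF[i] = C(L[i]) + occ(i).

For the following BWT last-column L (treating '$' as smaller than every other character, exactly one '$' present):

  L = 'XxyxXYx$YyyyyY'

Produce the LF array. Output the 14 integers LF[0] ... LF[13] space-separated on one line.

Answer: 1 6 9 7 2 3 8 0 4 10 11 12 13 5

Derivation:
Char counts: '$':1, 'X':2, 'Y':3, 'x':3, 'y':5
C (first-col start): C('$')=0, C('X')=1, C('Y')=3, C('x')=6, C('y')=9
L[0]='X': occ=0, LF[0]=C('X')+0=1+0=1
L[1]='x': occ=0, LF[1]=C('x')+0=6+0=6
L[2]='y': occ=0, LF[2]=C('y')+0=9+0=9
L[3]='x': occ=1, LF[3]=C('x')+1=6+1=7
L[4]='X': occ=1, LF[4]=C('X')+1=1+1=2
L[5]='Y': occ=0, LF[5]=C('Y')+0=3+0=3
L[6]='x': occ=2, LF[6]=C('x')+2=6+2=8
L[7]='$': occ=0, LF[7]=C('$')+0=0+0=0
L[8]='Y': occ=1, LF[8]=C('Y')+1=3+1=4
L[9]='y': occ=1, LF[9]=C('y')+1=9+1=10
L[10]='y': occ=2, LF[10]=C('y')+2=9+2=11
L[11]='y': occ=3, LF[11]=C('y')+3=9+3=12
L[12]='y': occ=4, LF[12]=C('y')+4=9+4=13
L[13]='Y': occ=2, LF[13]=C('Y')+2=3+2=5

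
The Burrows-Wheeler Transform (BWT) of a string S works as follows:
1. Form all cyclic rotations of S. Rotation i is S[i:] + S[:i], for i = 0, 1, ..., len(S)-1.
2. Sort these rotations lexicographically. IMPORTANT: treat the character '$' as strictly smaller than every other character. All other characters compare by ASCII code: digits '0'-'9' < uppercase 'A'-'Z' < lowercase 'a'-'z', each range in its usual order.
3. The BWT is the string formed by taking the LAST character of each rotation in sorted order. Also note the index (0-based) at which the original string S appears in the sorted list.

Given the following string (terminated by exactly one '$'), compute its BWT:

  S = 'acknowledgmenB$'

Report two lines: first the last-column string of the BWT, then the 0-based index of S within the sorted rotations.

All 15 rotations (rotation i = S[i:]+S[:i]):
  rot[0] = acknowledgmenB$
  rot[1] = cknowledgmenB$a
  rot[2] = knowledgmenB$ac
  rot[3] = nowledgmenB$ack
  rot[4] = owledgmenB$ackn
  rot[5] = wledgmenB$ackno
  rot[6] = ledgmenB$acknow
  rot[7] = edgmenB$acknowl
  rot[8] = dgmenB$acknowle
  rot[9] = gmenB$acknowled
  rot[10] = menB$acknowledg
  rot[11] = enB$acknowledgm
  rot[12] = nB$acknowledgme
  rot[13] = B$acknowledgmen
  rot[14] = $acknowledgmenB
Sorted (with $ < everything):
  sorted[0] = $acknowledgmenB  (last char: 'B')
  sorted[1] = B$acknowledgmen  (last char: 'n')
  sorted[2] = acknowledgmenB$  (last char: '$')
  sorted[3] = cknowledgmenB$a  (last char: 'a')
  sorted[4] = dgmenB$acknowle  (last char: 'e')
  sorted[5] = edgmenB$acknowl  (last char: 'l')
  sorted[6] = enB$acknowledgm  (last char: 'm')
  sorted[7] = gmenB$acknowled  (last char: 'd')
  sorted[8] = knowledgmenB$ac  (last char: 'c')
  sorted[9] = ledgmenB$acknow  (last char: 'w')
  sorted[10] = menB$acknowledg  (last char: 'g')
  sorted[11] = nB$acknowledgme  (last char: 'e')
  sorted[12] = nowledgmenB$ack  (last char: 'k')
  sorted[13] = owledgmenB$ackn  (last char: 'n')
  sorted[14] = wledgmenB$ackno  (last char: 'o')
Last column: Bn$aelmdcwgekno
Original string S is at sorted index 2

Answer: Bn$aelmdcwgekno
2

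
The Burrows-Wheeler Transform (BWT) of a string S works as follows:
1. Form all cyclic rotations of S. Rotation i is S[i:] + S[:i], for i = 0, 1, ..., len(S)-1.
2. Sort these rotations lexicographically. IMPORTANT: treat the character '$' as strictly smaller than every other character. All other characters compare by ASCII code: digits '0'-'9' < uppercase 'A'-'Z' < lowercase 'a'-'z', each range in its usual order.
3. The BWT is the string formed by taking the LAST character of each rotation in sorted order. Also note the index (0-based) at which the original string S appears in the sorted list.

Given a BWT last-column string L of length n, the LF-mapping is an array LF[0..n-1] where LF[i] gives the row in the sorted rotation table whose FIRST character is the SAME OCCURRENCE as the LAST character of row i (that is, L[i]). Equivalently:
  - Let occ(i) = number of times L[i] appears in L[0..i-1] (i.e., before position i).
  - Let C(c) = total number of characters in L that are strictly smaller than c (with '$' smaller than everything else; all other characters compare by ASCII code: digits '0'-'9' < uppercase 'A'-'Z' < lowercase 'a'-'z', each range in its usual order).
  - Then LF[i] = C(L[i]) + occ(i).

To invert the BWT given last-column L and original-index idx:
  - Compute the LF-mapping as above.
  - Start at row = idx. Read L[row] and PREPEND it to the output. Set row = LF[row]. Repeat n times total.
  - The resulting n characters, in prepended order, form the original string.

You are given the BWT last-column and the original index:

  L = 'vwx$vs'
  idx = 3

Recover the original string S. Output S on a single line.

LF mapping: 2 4 5 0 3 1
Walk LF starting at row 3, prepending L[row]:
  step 1: row=3, L[3]='$', prepend. Next row=LF[3]=0
  step 2: row=0, L[0]='v', prepend. Next row=LF[0]=2
  step 3: row=2, L[2]='x', prepend. Next row=LF[2]=5
  step 4: row=5, L[5]='s', prepend. Next row=LF[5]=1
  step 5: row=1, L[1]='w', prepend. Next row=LF[1]=4
  step 6: row=4, L[4]='v', prepend. Next row=LF[4]=3
Reversed output: vwsxv$

Answer: vwsxv$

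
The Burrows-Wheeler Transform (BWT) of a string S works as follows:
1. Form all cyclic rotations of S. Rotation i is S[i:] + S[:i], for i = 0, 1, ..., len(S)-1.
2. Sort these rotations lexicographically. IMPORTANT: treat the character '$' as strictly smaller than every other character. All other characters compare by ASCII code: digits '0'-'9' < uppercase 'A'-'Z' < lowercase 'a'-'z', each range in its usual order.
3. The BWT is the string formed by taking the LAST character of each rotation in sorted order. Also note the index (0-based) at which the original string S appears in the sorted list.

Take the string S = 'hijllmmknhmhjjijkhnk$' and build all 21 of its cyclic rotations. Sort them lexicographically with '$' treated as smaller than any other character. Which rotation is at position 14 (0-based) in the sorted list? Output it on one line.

Answer: llmmknhmhjjijkhnk$hij

Derivation:
All 21 rotations (rotation i = S[i:]+S[:i]):
  rot[0] = hijllmmknhmhjjijkhnk$
  rot[1] = ijllmmknhmhjjijkhnk$h
  rot[2] = jllmmknhmhjjijkhnk$hi
  rot[3] = llmmknhmhjjijkhnk$hij
  rot[4] = lmmknhmhjjijkhnk$hijl
  rot[5] = mmknhmhjjijkhnk$hijll
  rot[6] = mknhmhjjijkhnk$hijllm
  rot[7] = knhmhjjijkhnk$hijllmm
  rot[8] = nhmhjjijkhnk$hijllmmk
  rot[9] = hmhjjijkhnk$hijllmmkn
  rot[10] = mhjjijkhnk$hijllmmknh
  rot[11] = hjjijkhnk$hijllmmknhm
  rot[12] = jjijkhnk$hijllmmknhmh
  rot[13] = jijkhnk$hijllmmknhmhj
  rot[14] = ijkhnk$hijllmmknhmhjj
  rot[15] = jkhnk$hijllmmknhmhjji
  rot[16] = khnk$hijllmmknhmhjjij
  rot[17] = hnk$hijllmmknhmhjjijk
  rot[18] = nk$hijllmmknhmhjjijkh
  rot[19] = k$hijllmmknhmhjjijkhn
  rot[20] = $hijllmmknhmhjjijkhnk
Sorted (with $ < everything):
  sorted[0] = $hijllmmknhmhjjijkhnk
  sorted[1] = hijllmmknhmhjjijkhnk$
  sorted[2] = hjjijkhnk$hijllmmknhm
  sorted[3] = hmhjjijkhnk$hijllmmkn
  sorted[4] = hnk$hijllmmknhmhjjijk
  sorted[5] = ijkhnk$hijllmmknhmhjj
  sorted[6] = ijllmmknhmhjjijkhnk$h
  sorted[7] = jijkhnk$hijllmmknhmhj
  sorted[8] = jjijkhnk$hijllmmknhmh
  sorted[9] = jkhnk$hijllmmknhmhjji
  sorted[10] = jllmmknhmhjjijkhnk$hi
  sorted[11] = k$hijllmmknhmhjjijkhn
  sorted[12] = khnk$hijllmmknhmhjjij
  sorted[13] = knhmhjjijkhnk$hijllmm
  sorted[14] = llmmknhmhjjijkhnk$hij
  sorted[15] = lmmknhmhjjijkhnk$hijl
  sorted[16] = mhjjijkhnk$hijllmmknh
  sorted[17] = mknhmhjjijkhnk$hijllm
  sorted[18] = mmknhmhjjijkhnk$hijll
  sorted[19] = nhmhjjijkhnk$hijllmmk
  sorted[20] = nk$hijllmmknhmhjjijkh
sorted[14] = llmmknhmhjjijkhnk$hij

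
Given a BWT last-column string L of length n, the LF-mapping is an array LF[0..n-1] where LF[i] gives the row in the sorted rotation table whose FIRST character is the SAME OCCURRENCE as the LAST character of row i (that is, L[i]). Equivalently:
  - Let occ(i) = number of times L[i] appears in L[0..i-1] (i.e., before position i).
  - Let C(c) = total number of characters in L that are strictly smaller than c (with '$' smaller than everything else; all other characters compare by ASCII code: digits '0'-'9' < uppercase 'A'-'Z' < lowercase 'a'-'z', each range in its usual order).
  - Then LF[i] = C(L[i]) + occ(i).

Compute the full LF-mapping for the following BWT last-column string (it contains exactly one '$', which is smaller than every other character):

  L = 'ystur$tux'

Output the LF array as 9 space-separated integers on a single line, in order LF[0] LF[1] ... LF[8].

Answer: 8 2 3 5 1 0 4 6 7

Derivation:
Char counts: '$':1, 'r':1, 's':1, 't':2, 'u':2, 'x':1, 'y':1
C (first-col start): C('$')=0, C('r')=1, C('s')=2, C('t')=3, C('u')=5, C('x')=7, C('y')=8
L[0]='y': occ=0, LF[0]=C('y')+0=8+0=8
L[1]='s': occ=0, LF[1]=C('s')+0=2+0=2
L[2]='t': occ=0, LF[2]=C('t')+0=3+0=3
L[3]='u': occ=0, LF[3]=C('u')+0=5+0=5
L[4]='r': occ=0, LF[4]=C('r')+0=1+0=1
L[5]='$': occ=0, LF[5]=C('$')+0=0+0=0
L[6]='t': occ=1, LF[6]=C('t')+1=3+1=4
L[7]='u': occ=1, LF[7]=C('u')+1=5+1=6
L[8]='x': occ=0, LF[8]=C('x')+0=7+0=7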